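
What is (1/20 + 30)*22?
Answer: 6611/10 ≈ 661.10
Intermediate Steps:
(1/20 + 30)*22 = (601/20)*22 = 6611/10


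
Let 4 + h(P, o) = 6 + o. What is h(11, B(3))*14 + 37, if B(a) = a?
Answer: 107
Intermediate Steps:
h(P, o) = 2 + o (h(P, o) = -4 + (6 + o) = 2 + o)
h(11, B(3))*14 + 37 = (2 + 3)*14 + 37 = 5*14 + 37 = 70 + 37 = 107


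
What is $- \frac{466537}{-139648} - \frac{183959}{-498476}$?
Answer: $\frac{64561751011}{17402794112} \approx 3.7099$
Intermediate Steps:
$- \frac{466537}{-139648} - \frac{183959}{-498476} = \left(-466537\right) \left(- \frac{1}{139648}\right) - - \frac{183959}{498476} = \frac{466537}{139648} + \frac{183959}{498476} = \frac{64561751011}{17402794112}$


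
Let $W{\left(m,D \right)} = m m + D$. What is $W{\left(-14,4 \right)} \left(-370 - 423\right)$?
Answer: $-158600$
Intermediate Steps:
$W{\left(m,D \right)} = D + m^{2}$ ($W{\left(m,D \right)} = m^{2} + D = D + m^{2}$)
$W{\left(-14,4 \right)} \left(-370 - 423\right) = \left(4 + \left(-14\right)^{2}\right) \left(-370 - 423\right) = \left(4 + 196\right) \left(-793\right) = 200 \left(-793\right) = -158600$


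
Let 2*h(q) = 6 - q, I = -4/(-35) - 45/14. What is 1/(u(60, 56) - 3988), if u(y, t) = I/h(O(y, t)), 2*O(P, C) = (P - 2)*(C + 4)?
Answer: -8670/34575929 ≈ -0.00025075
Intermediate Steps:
O(P, C) = (-2 + P)*(4 + C)/2 (O(P, C) = ((P - 2)*(C + 4))/2 = ((-2 + P)*(4 + C))/2 = (-2 + P)*(4 + C)/2)
I = -31/10 (I = -4*(-1/35) - 45*1/14 = 4/35 - 45/14 = -31/10 ≈ -3.1000)
h(q) = 3 - q/2 (h(q) = (6 - q)/2 = 3 - q/2)
u(y, t) = -31/(10*(5 + t/2 - y - t*y/4)) (u(y, t) = -31/(10*(3 - (-4 - t + 2*y + t*y/2)/2)) = -31/(10*(3 + (2 + t/2 - y - t*y/4))) = -31/(10*(5 + t/2 - y - t*y/4)))
1/(u(60, 56) - 3988) = 1/(62/(5*(-20 - 2*56 + 4*60 + 56*60)) - 3988) = 1/(62/(5*(-20 - 112 + 240 + 3360)) - 3988) = 1/((62/5)/3468 - 3988) = 1/((62/5)*(1/3468) - 3988) = 1/(31/8670 - 3988) = 1/(-34575929/8670) = -8670/34575929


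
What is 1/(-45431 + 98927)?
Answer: 1/53496 ≈ 1.8693e-5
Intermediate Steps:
1/(-45431 + 98927) = 1/53496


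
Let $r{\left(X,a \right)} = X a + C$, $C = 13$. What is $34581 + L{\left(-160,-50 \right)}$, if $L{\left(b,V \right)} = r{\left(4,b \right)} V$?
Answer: $65931$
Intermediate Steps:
$r{\left(X,a \right)} = 13 + X a$ ($r{\left(X,a \right)} = X a + 13 = 13 + X a$)
$L{\left(b,V \right)} = V \left(13 + 4 b\right)$ ($L{\left(b,V \right)} = \left(13 + 4 b\right) V = V \left(13 + 4 b\right)$)
$34581 + L{\left(-160,-50 \right)} = 34581 - 50 \left(13 + 4 \left(-160\right)\right) = 34581 - 50 \left(13 - 640\right) = 34581 - -31350 = 34581 + 31350 = 65931$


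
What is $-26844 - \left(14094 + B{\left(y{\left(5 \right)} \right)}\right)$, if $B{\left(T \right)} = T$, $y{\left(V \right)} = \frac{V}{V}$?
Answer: $-40939$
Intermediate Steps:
$y{\left(V \right)} = 1$
$-26844 - \left(14094 + B{\left(y{\left(5 \right)} \right)}\right) = -26844 - \left(14094 + 1\right) = -26844 - 14095 = -40939$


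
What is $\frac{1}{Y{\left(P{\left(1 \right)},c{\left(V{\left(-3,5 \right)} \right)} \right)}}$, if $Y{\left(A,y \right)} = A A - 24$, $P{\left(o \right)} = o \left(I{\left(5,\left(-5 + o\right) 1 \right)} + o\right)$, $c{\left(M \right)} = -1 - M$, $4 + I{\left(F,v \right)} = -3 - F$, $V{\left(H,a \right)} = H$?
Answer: $\frac{1}{97} \approx 0.010309$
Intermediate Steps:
$I{\left(F,v \right)} = -7 - F$ ($I{\left(F,v \right)} = -4 - \left(3 + F\right) = -7 - F$)
$P{\left(o \right)} = o \left(-12 + o\right)$ ($P{\left(o \right)} = o \left(\left(-7 - 5\right) + o\right) = o \left(-12 + o\right)$)
$Y{\left(A,y \right)} = -24 + A^{2}$ ($Y{\left(A,y \right)} = A^{2} - 24 = -24 + A^{2}$)
$\frac{1}{Y{\left(P{\left(1 \right)},c{\left(V{\left(-3,5 \right)} \right)} \right)}} = \frac{1}{-24 + \left(1 \left(-12 + 1\right)\right)^{2}} = \frac{1}{-24 + \left(1 \left(-11\right)\right)^{2}} = \frac{1}{-24 + \left(-11\right)^{2}} = \frac{1}{-24 + 121} = \frac{1}{97}$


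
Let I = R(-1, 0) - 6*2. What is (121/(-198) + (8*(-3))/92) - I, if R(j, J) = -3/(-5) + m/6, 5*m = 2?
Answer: 4331/414 ≈ 10.461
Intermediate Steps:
m = ⅖ (m = (⅕)*2 = ⅖ ≈ 0.40000)
R(j, J) = ⅔ (R(j, J) = -3/(-5) + (⅖)/6 = -3*(-⅕) + (⅖)*(⅙) = ⅗ + 1/15 = ⅔)
I = -34/3 (I = ⅔ - 6*2 = ⅔ - 12 = -34/3 ≈ -11.333)
(121/(-198) + (8*(-3))/92) - I = (121/(-198) + (8*(-3))/92) - 1*(-34/3) = (121*(-1/198) - 24*1/92) + 34/3 = (-11/18 - 6/23) + 34/3 = -361/414 + 34/3 = 4331/414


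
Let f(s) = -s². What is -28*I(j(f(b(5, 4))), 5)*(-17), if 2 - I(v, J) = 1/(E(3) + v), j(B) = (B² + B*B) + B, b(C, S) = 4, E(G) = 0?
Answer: 117929/124 ≈ 951.04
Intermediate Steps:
j(B) = B + 2*B² (j(B) = (B² + B²) + B = 2*B² + B = B + 2*B²)
I(v, J) = 2 - 1/v (I(v, J) = 2 - 1/(0 + v) = 2 - 1/v)
-28*I(j(f(b(5, 4))), 5)*(-17) = -28*(2 - 1/((-1*4²)*(1 + 2*(-1*4²))))*(-17) = -28*(2 - 1/((-1*16)*(1 + 2*(-1*16))))*(-17) = -28*(2 - 1/((-16*(1 + 2*(-16)))))*(-17) = -28*(2 - 1/((-16*(1 - 32))))*(-17) = -28*(2 - 1/((-16*(-31))))*(-17) = -28*(2 - 1/496)*(-17) = -28*991/496*(-17) = -6937/124*(-17) = 117929/124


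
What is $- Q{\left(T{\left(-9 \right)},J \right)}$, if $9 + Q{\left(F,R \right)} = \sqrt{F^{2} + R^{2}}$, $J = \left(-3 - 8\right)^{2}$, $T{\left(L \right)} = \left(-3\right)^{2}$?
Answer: $9 - \sqrt{14722} \approx -112.33$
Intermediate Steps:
$T{\left(L \right)} = 9$
$J = 121$ ($J = \left(-11\right)^{2} = 121$)
$Q{\left(F,R \right)} = -9 + \sqrt{F^{2} + R^{2}}$
$- Q{\left(T{\left(-9 \right)},J \right)} = - (-9 + \sqrt{9^{2} + 121^{2}}) = - (-9 + \sqrt{81 + 14641}) = - (-9 + \sqrt{14722}) = 9 - \sqrt{14722}$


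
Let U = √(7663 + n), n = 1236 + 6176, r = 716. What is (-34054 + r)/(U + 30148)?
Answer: -1005074024/908886829 + 500070*√67/908886829 ≈ -1.1013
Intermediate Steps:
n = 7412
U = 15*√67 (U = √(7663 + 7412) = √15075 = 15*√67 ≈ 122.78)
(-34054 + r)/(U + 30148) = (-34054 + 716)/(15*√67 + 30148) = -33338/(30148 + 15*√67)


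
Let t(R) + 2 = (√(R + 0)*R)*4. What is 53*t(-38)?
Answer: -106 - 8056*I*√38 ≈ -106.0 - 49661.0*I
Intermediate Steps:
t(R) = -2 + 4*R^(3/2) (t(R) = -2 + (√(R + 0)*R)*4 = -2 + (√R*R)*4 = -2 + R^(3/2)*4 = -2 + 4*R^(3/2))
53*t(-38) = 53*(-2 + 4*(-38)^(3/2)) = 53*(-2 + 4*(-38*I*√38)) = 53*(-2 - 152*I*√38) = -106 - 8056*I*√38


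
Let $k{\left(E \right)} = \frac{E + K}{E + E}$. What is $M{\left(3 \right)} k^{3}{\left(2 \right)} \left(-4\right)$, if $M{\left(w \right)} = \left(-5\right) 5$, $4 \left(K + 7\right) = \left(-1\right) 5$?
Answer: $- \frac{390625}{1024} \approx -381.47$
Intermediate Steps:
$K = - \frac{33}{4}$ ($K = -7 + \frac{\left(-1\right) 5}{4} = -7 + \frac{1}{4} \left(-5\right) = -7 - \frac{5}{4} = - \frac{33}{4} \approx -8.25$)
$M{\left(w \right)} = -25$
$k{\left(E \right)} = \frac{- \frac{33}{4} + E}{2 E}$ ($k{\left(E \right)} = \frac{E - \frac{33}{4}}{E + E} = \frac{- \frac{33}{4} + E}{2 E}$)
$M{\left(3 \right)} k^{3}{\left(2 \right)} \left(-4\right) = - 25 \left(\frac{-33 + 4 \cdot 2}{8 \cdot 2}\right)^{3} \left(-4\right) = - 25 \left(\frac{1}{8} \cdot \frac{1}{2} \left(-33 + 8\right)\right)^{3} \left(-4\right) = - 25 \left(\frac{1}{8} \cdot \frac{1}{2} \left(-25\right)\right)^{3} \left(-4\right) = - 25 \left(- \frac{25}{16}\right)^{3} \left(-4\right) = \left(-25\right) \left(- \frac{15625}{4096}\right) \left(-4\right) = \frac{390625}{4096} \left(-4\right) = - \frac{390625}{1024}$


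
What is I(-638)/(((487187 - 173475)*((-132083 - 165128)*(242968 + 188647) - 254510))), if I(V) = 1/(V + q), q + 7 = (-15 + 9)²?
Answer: 1/24508159276374757200 ≈ 4.0803e-20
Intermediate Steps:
q = 29 (q = -7 + (-15 + 9)² = -7 + (-6)² = -7 + 36 = 29)
I(V) = 1/(29 + V) (I(V) = 1/(V + 29) = 1/(29 + V))
I(-638)/(((487187 - 173475)*((-132083 - 165128)*(242968 + 188647) - 254510))) = 1/((29 - 638)*(((487187 - 173475)*((-132083 - 165128)*(242968 + 188647) - 254510)))) = 1/((-609)*((313712*(-297211*431615 - 254510)))) = -1/(313712*(-128280725765 - 254510))/609 = -1/(609*(313712*(-128280980275))) = -1/609/(-40243282884030800) = -1/609*(-1/40243282884030800) = 1/24508159276374757200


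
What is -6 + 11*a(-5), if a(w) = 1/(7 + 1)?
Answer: -37/8 ≈ -4.6250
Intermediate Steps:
a(w) = 1/8
-6 + 11*a(-5) = -6 + 11*(1/8) = -6 + 11/8 = -37/8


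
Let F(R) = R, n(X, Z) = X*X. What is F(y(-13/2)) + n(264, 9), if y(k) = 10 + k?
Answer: 139399/2 ≈ 69700.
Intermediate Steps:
n(X, Z) = X²
F(y(-13/2)) + n(264, 9) = (10 - 13/2) + 264² = (10 - 13*½) + 69696 = (10 - 13/2) + 69696 = 7/2 + 69696 = 139399/2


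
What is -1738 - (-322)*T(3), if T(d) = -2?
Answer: -2382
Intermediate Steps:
-1738 - (-322)*T(3) = -1738 - (-322)*(-2) = -1738 - 1*644 = -1738 - 644 = -2382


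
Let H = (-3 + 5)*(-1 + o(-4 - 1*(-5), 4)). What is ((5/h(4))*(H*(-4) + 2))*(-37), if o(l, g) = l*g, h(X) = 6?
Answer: 2035/3 ≈ 678.33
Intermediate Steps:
o(l, g) = g*l
H = 6 (H = (-3 + 5)*(-1 + 4*(-4 - 1*(-5))) = 2*(-1 + 4*(-4 + 5)) = 2*(-1 + 4*1) = 2*(-1 + 4) = 2*3 = 6)
((5/h(4))*(H*(-4) + 2))*(-37) = ((5/6)*(6*(-4) + 2))*(-37) = ((5*(⅙))*(-24 + 2))*(-37) = ((⅚)*(-22))*(-37) = -55/3*(-37) = 2035/3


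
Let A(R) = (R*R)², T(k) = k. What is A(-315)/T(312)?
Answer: 3281866875/104 ≈ 3.1556e+7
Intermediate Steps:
A(R) = R⁴ (A(R) = (R²)² = R⁴)
A(-315)/T(312) = (-315)⁴/312 = 9845600625*(1/312) = 3281866875/104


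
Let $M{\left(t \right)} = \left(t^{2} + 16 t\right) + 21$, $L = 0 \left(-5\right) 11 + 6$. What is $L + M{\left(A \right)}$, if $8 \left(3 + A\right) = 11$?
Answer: $\frac{233}{64} \approx 3.6406$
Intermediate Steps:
$A = - \frac{13}{8}$ ($A = -3 + \frac{1}{8} \cdot 11 = -3 + \frac{11}{8} = - \frac{13}{8} \approx -1.625$)
$L = 6$ ($L = 0 \cdot 11 + 6 = 0 + 6 = 6$)
$M{\left(t \right)} = 21 + t^{2} + 16 t$
$L + M{\left(A \right)} = 6 + \left(21 + \left(- \frac{13}{8}\right)^{2} + 16 \left(- \frac{13}{8}\right)\right) = 6 + \left(21 + \frac{169}{64} - 26\right) = 6 - \frac{151}{64} = \frac{233}{64}$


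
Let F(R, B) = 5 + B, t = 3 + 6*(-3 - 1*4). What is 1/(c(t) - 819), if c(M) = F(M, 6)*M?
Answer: -1/1248 ≈ -0.00080128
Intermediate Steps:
t = -39 (t = 3 + 6*(-3 - 4) = 3 + 6*(-7) = 3 - 42 = -39)
c(M) = 11*M (c(M) = (5 + 6)*M = 11*M)
1/(c(t) - 819) = 1/(11*(-39) - 819) = 1/(-429 - 819) = 1/(-1248) = -1/1248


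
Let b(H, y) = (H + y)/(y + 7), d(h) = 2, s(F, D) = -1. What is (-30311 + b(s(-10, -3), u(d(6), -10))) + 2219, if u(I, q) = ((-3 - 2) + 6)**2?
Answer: -28092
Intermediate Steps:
u(I, q) = 1 (u(I, q) = (-5 + 6)**2 = 1**2 = 1)
b(H, y) = (H + y)/(7 + y)
(-30311 + b(s(-10, -3), u(d(6), -10))) + 2219 = (-30311 + (-1 + 1)/(7 + 1)) + 2219 = (-30311 + 0/8) + 2219 = (-30311 + (1/8)*0) + 2219 = (-30311 + 0) + 2219 = -30311 + 2219 = -28092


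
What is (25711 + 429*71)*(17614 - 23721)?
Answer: -343030190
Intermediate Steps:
(25711 + 429*71)*(17614 - 23721) = (25711 + 30459)*(-6107) = 56170*(-6107) = -343030190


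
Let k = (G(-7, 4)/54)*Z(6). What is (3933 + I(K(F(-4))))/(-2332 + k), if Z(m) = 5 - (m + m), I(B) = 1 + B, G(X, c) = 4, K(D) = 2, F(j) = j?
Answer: -53136/31489 ≈ -1.6874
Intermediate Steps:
Z(m) = 5 - 2*m
k = -14/27 (k = (4/54)*(5 - 2*6) = (4*(1/54))*(5 - 12) = (2/27)*(-7) = -14/27 ≈ -0.51852)
(3933 + I(K(F(-4))))/(-2332 + k) = (3933 + (1 + 2))/(-2332 - 14/27) = (3933 + 3)/(-62978/27) = 3936*(-27/62978) = -53136/31489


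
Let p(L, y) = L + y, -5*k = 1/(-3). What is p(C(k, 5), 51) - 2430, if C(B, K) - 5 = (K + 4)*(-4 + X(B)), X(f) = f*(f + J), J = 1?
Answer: -60234/25 ≈ -2409.4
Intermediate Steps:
X(f) = f*(1 + f) (X(f) = f*(f + 1) = f*(1 + f))
k = 1/15 (k = -⅕/(-3) = -⅕*(-⅓) = 1/15 ≈ 0.066667)
C(B, K) = 5 + (-4 + B*(1 + B))*(4 + K) (C(B, K) = 5 + (K + 4)*(-4 + B*(1 + B)) = 5 + (4 + K)*(-4 + B*(1 + B)) = 5 + (-4 + B*(1 + B))*(4 + K))
p(C(k, 5), 51) - 2430 = ((-11 - 4*5 + 4*(1/15)*(1 + 1/15) + (1/15)*5*(1 + 1/15)) + 51) - 2430 = ((-11 - 20 + 4*(1/15)*(16/15) + (1/15)*5*(16/15)) + 51) - 2430 = ((-11 - 20 + 64/225 + 16/45) + 51) - 2430 = (-759/25 + 51) - 2430 = 516/25 - 2430 = -60234/25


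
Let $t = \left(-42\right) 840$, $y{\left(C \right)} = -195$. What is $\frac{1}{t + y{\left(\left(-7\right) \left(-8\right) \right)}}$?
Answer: $- \frac{1}{35475} \approx -2.8189 \cdot 10^{-5}$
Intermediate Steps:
$t = -35280$
$\frac{1}{t + y{\left(\left(-7\right) \left(-8\right) \right)}} = \frac{1}{-35280 - 195} = \frac{1}{-35475} = - \frac{1}{35475}$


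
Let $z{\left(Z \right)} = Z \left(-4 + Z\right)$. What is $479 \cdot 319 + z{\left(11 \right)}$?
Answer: $152878$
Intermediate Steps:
$479 \cdot 319 + z{\left(11 \right)} = 479 \cdot 319 + 11 \left(-4 + 11\right) = 152801 + 11 \cdot 7 = 152801 + 77 = 152878$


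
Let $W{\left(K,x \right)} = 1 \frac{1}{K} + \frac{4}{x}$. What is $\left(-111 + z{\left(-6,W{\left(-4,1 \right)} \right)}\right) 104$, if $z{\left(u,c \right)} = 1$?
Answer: $-11440$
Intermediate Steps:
$W{\left(K,x \right)} = \frac{1}{K} + \frac{4}{x}$
$\left(-111 + z{\left(-6,W{\left(-4,1 \right)} \right)}\right) 104 = \left(-111 + 1\right) 104 = \left(-110\right) 104 = -11440$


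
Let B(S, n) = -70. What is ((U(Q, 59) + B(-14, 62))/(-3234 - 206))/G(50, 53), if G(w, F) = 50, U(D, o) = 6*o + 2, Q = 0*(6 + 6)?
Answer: -143/86000 ≈ -0.0016628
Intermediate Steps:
Q = 0 (Q = 0*12 = 0)
U(D, o) = 2 + 6*o
((U(Q, 59) + B(-14, 62))/(-3234 - 206))/G(50, 53) = (((2 + 6*59) - 70)/(-3234 - 206))/50 = (((2 + 354) - 70)/(-3440))*(1/50) = ((356 - 70)*(-1/3440))*(1/50) = (286*(-1/3440))*(1/50) = -143/1720*1/50 = -143/86000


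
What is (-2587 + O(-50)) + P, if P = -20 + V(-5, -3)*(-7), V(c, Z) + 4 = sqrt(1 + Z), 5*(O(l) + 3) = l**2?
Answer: -2082 - 7*I*sqrt(2) ≈ -2082.0 - 9.8995*I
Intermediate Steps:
O(l) = -3 + l**2/5
V(c, Z) = -4 + sqrt(1 + Z)
P = 8 - 7*I*sqrt(2) (P = -20 + (-4 + sqrt(1 - 3))*(-7) = -20 + (-4 + sqrt(-2))*(-7) = -20 + (-4 + I*sqrt(2))*(-7) = -20 + (28 - 7*I*sqrt(2)) = 8 - 7*I*sqrt(2) ≈ 8.0 - 9.8995*I)
(-2587 + O(-50)) + P = (-2587 + (-3 + (1/5)*(-50)**2)) + (8 - 7*I*sqrt(2)) = (-2587 + (-3 + (1/5)*2500)) + (8 - 7*I*sqrt(2)) = (-2587 + (-3 + 500)) + (8 - 7*I*sqrt(2)) = (-2587 + 497) + (8 - 7*I*sqrt(2)) = -2090 + (8 - 7*I*sqrt(2)) = -2082 - 7*I*sqrt(2)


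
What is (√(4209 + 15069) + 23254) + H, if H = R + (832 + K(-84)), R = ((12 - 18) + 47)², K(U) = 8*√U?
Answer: 25767 + 9*√238 + 16*I*√21 ≈ 25906.0 + 73.321*I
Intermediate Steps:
R = 1681 (R = (-6 + 47)² = 41² = 1681)
H = 2513 + 16*I*√21 (H = 1681 + (832 + 8*√(-84)) = 1681 + (832 + 8*(2*I*√21)) = 1681 + (832 + 16*I*√21) = 2513 + 16*I*√21 ≈ 2513.0 + 73.321*I)
(√(4209 + 15069) + 23254) + H = (√(4209 + 15069) + 23254) + (2513 + 16*I*√21) = (√19278 + 23254) + (2513 + 16*I*√21) = (9*√238 + 23254) + (2513 + 16*I*√21) = (23254 + 9*√238) + (2513 + 16*I*√21) = 25767 + 9*√238 + 16*I*√21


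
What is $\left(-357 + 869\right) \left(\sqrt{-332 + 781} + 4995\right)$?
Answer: $2557440 + 512 \sqrt{449} \approx 2.5683 \cdot 10^{6}$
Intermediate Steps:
$\left(-357 + 869\right) \left(\sqrt{-332 + 781} + 4995\right) = 512 \left(\sqrt{449} + 4995\right) = 512 \left(4995 + \sqrt{449}\right) = 2557440 + 512 \sqrt{449}$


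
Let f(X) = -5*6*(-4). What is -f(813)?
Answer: -120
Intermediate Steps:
f(X) = 120 (f(X) = -30*(-4) = 120)
-f(813) = -1*120 = -120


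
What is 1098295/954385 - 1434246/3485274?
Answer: 81967871304/110876440883 ≈ 0.73927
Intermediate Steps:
1098295/954385 - 1434246/3485274 = 1098295*(1/954385) - 1434246*1/3485274 = 219659/190877 - 239041/580879 = 81967871304/110876440883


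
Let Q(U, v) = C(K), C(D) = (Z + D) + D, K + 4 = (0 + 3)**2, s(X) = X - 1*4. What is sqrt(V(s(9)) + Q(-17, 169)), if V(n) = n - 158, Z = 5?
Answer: I*sqrt(138) ≈ 11.747*I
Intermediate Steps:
s(X) = -4 + X (s(X) = X - 4 = -4 + X)
K = 5 (K = -4 + (0 + 3)**2 = -4 + 3**2 = -4 + 9 = 5)
C(D) = 5 + 2*D (C(D) = (5 + D) + D = 5 + 2*D)
V(n) = -158 + n
Q(U, v) = 15 (Q(U, v) = 5 + 2*5 = 5 + 10 = 15)
sqrt(V(s(9)) + Q(-17, 169)) = sqrt((-158 + (-4 + 9)) + 15) = sqrt((-158 + 5) + 15) = sqrt(-153 + 15) = sqrt(-138) = I*sqrt(138)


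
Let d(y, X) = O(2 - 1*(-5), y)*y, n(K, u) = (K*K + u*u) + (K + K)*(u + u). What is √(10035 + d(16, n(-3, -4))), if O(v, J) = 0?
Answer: 3*√1115 ≈ 100.17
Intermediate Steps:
n(K, u) = K² + u² + 4*K*u (n(K, u) = (K² + u²) + (2*K)*(2*u) = (K² + u²) + 4*K*u = K² + u² + 4*K*u)
d(y, X) = 0 (d(y, X) = 0*y = 0)
√(10035 + d(16, n(-3, -4))) = √(10035 + 0) = √10035 = 3*√1115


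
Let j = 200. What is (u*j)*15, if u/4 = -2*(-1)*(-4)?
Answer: -96000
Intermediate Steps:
u = -32 (u = 4*(-2*(-1)*(-4)) = 4*(2*(-4)) = 4*(-8) = -32)
(u*j)*15 = -32*200*15 = -6400*15 = -96000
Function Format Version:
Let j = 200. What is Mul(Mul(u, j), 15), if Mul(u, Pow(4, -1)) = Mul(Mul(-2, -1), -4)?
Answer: -96000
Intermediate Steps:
u = -32 (u = Mul(4, Mul(Mul(-2, -1), -4)) = Mul(4, Mul(2, -4)) = Mul(4, -8) = -32)
Mul(Mul(u, j), 15) = Mul(Mul(-32, 200), 15) = Mul(-6400, 15) = -96000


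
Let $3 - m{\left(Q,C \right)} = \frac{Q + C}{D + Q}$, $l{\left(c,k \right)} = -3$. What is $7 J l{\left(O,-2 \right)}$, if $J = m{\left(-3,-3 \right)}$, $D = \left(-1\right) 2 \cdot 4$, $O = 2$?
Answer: $- \frac{567}{11} \approx -51.545$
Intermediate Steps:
$D = -8$ ($D = \left(-2\right) 4 = -8$)
$m{\left(Q,C \right)} = 3 - \frac{C + Q}{-8 + Q}$ ($m{\left(Q,C \right)} = 3 - \frac{Q + C}{-8 + Q} = 3 - \frac{C + Q}{-8 + Q}$)
$J = \frac{27}{11}$ ($J = \frac{-24 - -3 + 2 \left(-3\right)}{-8 - 3} = \frac{-24 + 3 - 6}{-11} = \left(- \frac{1}{11}\right) \left(-27\right) = \frac{27}{11} \approx 2.4545$)
$7 J l{\left(O,-2 \right)} = 7 \cdot \frac{27}{11} \left(-3\right) = \frac{189}{11} \left(-3\right) = - \frac{567}{11}$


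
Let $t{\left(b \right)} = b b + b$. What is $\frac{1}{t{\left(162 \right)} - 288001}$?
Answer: $- \frac{1}{261595} \approx -3.8227 \cdot 10^{-6}$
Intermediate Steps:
$t{\left(b \right)} = b + b^{2}$ ($t{\left(b \right)} = b^{2} + b = b + b^{2}$)
$\frac{1}{t{\left(162 \right)} - 288001} = \frac{1}{162 \left(1 + 162\right) - 288001} = \frac{1}{162 \cdot 163 - 288001} = \frac{1}{26406 - 288001} = \frac{1}{-261595} = - \frac{1}{261595}$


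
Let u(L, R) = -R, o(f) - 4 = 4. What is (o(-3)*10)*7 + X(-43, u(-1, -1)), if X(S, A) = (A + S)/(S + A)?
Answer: 561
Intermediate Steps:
o(f) = 8 (o(f) = 4 + 4 = 8)
X(S, A) = 1 (X(S, A) = (A + S)/(A + S) = 1)
(o(-3)*10)*7 + X(-43, u(-1, -1)) = (8*10)*7 + 1 = 80*7 + 1 = 560 + 1 = 561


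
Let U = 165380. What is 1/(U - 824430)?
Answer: -1/659050 ≈ -1.5173e-6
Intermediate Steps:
1/(U - 824430) = 1/(165380 - 824430) = 1/(-659050) = -1/659050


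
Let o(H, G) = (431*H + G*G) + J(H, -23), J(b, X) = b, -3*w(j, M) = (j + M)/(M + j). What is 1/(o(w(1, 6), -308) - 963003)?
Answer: -1/868283 ≈ -1.1517e-6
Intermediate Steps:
w(j, M) = -⅓ (w(j, M) = -(j + M)/(3*(M + j)) = -(M + j)/(3*(M + j)) = -⅓*1 = -⅓)
o(H, G) = G² + 432*H (o(H, G) = (431*H + G*G) + H = (431*H + G²) + H = (G² + 431*H) + H = G² + 432*H)
1/(o(w(1, 6), -308) - 963003) = 1/(((-308)² + 432*(-⅓)) - 963003) = 1/((94864 - 144) - 963003) = 1/(94720 - 963003) = 1/(-868283) = -1/868283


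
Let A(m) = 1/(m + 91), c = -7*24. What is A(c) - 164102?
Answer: -12635855/77 ≈ -1.6410e+5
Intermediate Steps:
c = -168
A(m) = 1/(91 + m)
A(c) - 164102 = 1/(91 - 168) - 164102 = 1/(-77) - 164102 = -1/77 - 164102 = -12635855/77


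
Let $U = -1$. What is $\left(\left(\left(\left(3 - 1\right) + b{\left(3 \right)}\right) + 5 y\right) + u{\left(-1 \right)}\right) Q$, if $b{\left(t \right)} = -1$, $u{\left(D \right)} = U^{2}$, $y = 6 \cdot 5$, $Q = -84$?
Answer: $-12768$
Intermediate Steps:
$y = 30$
$u{\left(D \right)} = 1$ ($u{\left(D \right)} = \left(-1\right)^{2} = 1$)
$\left(\left(\left(\left(3 - 1\right) + b{\left(3 \right)}\right) + 5 y\right) + u{\left(-1 \right)}\right) Q = \left(\left(\left(\left(3 - 1\right) - 1\right) + 5 \cdot 30\right) + 1\right) \left(-84\right) = \left(\left(\left(2 - 1\right) + 150\right) + 1\right) \left(-84\right) = \left(\left(1 + 150\right) + 1\right) \left(-84\right) = \left(151 + 1\right) \left(-84\right) = 152 \left(-84\right) = -12768$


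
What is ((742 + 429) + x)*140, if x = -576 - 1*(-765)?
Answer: 190400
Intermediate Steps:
x = 189 (x = -576 + 765 = 189)
((742 + 429) + x)*140 = ((742 + 429) + 189)*140 = (1171 + 189)*140 = 1360*140 = 190400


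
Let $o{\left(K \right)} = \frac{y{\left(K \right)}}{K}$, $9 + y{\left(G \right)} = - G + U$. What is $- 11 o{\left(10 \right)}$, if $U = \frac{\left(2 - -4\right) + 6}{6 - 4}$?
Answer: $\frac{143}{10} \approx 14.3$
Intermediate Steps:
$U = 6$ ($U = \frac{\left(2 + 4\right) + 6}{2} = \left(6 + 6\right) \frac{1}{2} = 12 \cdot \frac{1}{2} = 6$)
$y{\left(G \right)} = -3 - G$ ($y{\left(G \right)} = -9 - \left(-6 + G\right) = -3 - G$)
$o{\left(K \right)} = \frac{-3 - K}{K}$
$- 11 o{\left(10 \right)} = - 11 \frac{-3 - 10}{10} = - 11 \cdot \frac{1}{10} \left(-13\right) = \left(-11\right) \left(- \frac{13}{10}\right) = \frac{143}{10}$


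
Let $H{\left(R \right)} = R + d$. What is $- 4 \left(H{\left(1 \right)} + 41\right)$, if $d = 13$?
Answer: $-220$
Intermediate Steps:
$H{\left(R \right)} = 13 + R$ ($H{\left(R \right)} = R + 13 = 13 + R$)
$- 4 \left(H{\left(1 \right)} + 41\right) = - 4 \left(\left(13 + 1\right) + 41\right) = - 4 \left(14 + 41\right) = \left(-4\right) 55 = -220$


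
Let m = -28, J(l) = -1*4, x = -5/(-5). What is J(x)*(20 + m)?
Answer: 32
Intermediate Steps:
x = 1 (x = -5*(-⅕) = 1)
J(l) = -4
J(x)*(20 + m) = -4*(20 - 28) = -4*(-8) = 32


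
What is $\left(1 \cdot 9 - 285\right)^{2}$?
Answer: $76176$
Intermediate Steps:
$\left(1 \cdot 9 - 285\right)^{2} = \left(9 - 285\right)^{2} = \left(-276\right)^{2} = 76176$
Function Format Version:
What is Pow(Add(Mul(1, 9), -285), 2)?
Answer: 76176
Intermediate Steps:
Pow(Add(Mul(1, 9), -285), 2) = Pow(Add(9, -285), 2) = Pow(-276, 2) = 76176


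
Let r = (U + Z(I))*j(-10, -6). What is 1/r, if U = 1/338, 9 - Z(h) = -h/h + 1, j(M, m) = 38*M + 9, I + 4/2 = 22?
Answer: -338/1128953 ≈ -0.00029939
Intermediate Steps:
I = 20 (I = -2 + 22 = 20)
j(M, m) = 9 + 38*M
Z(h) = 9 (Z(h) = 9 - (-h/h + 1) = 9 - (-1*1 + 1) = 9 - (-1 + 1) = 9 - 1*0 = 9 + 0 = 9)
U = 1/338 ≈ 0.0029586
r = -1128953/338 (r = (1/338 + 9)*(9 + 38*(-10)) = 3043*(9 - 380)/338 = (3043/338)*(-371) = -1128953/338 ≈ -3340.1)
1/r = 1/(-1128953/338) = -338/1128953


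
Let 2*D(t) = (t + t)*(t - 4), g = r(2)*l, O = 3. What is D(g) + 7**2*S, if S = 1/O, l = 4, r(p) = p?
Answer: 145/3 ≈ 48.333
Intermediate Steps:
g = 8 (g = 2*4 = 8)
D(t) = t*(-4 + t) (D(t) = ((t + t)*(t - 4))/2 = ((2*t)*(-4 + t))/2 = (2*t*(-4 + t))/2 = t*(-4 + t))
S = 1/3 ≈ 0.33333
D(g) + 7**2*S = 8*(-4 + 8) + 7**2*(1/3) = 8*4 + 49*(1/3) = 32 + 49/3 = 145/3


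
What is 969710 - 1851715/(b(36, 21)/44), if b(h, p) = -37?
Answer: 117354730/37 ≈ 3.1717e+6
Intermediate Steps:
969710 - 1851715/(b(36, 21)/44) = 969710 - 1851715/(-37/44) = 969710 - 1851715*(-44)/37 = 969710 - 1*(-81475460/37) = 969710 + 81475460/37 = 117354730/37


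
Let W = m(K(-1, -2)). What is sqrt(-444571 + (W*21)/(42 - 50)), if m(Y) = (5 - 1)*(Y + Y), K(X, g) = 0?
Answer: I*sqrt(444571) ≈ 666.76*I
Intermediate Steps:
m(Y) = 8*Y (m(Y) = 4*(2*Y) = 8*Y)
W = 0 (W = 8*0 = 0)
sqrt(-444571 + (W*21)/(42 - 50)) = sqrt(-444571 + (0*21)/(42 - 50)) = sqrt(-444571 + 0/(-8)) = sqrt(-444571 + 0*(-1/8)) = sqrt(-444571 + 0) = sqrt(-444571) = I*sqrt(444571)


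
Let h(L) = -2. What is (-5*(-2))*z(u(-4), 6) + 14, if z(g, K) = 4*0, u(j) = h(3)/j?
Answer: 14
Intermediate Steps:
u(j) = -2/j
z(g, K) = 0
(-5*(-2))*z(u(-4), 6) + 14 = -5*(-2)*0 + 14 = 10*0 + 14 = 0 + 14 = 14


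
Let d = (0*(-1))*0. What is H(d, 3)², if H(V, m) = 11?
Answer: 121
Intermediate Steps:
d = 0 (d = 0*0 = 0)
H(d, 3)² = 11² = 121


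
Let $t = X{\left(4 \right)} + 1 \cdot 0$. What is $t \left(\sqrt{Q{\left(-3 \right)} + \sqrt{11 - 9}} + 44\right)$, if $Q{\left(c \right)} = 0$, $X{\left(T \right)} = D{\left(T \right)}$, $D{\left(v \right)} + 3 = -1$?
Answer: $-176 - 4 \sqrt[4]{2} \approx -180.76$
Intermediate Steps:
$D{\left(v \right)} = -4$ ($D{\left(v \right)} = -3 - 1 = -4$)
$X{\left(T \right)} = -4$
$t = -4$ ($t = -4 + 1 \cdot 0 = -4 + 0 = -4$)
$t \left(\sqrt{Q{\left(-3 \right)} + \sqrt{11 - 9}} + 44\right) = - 4 \left(\sqrt{0 + \sqrt{11 - 9}} + 44\right) = - 4 \left(\sqrt{0 + \sqrt{2}} + 44\right) = - 4 \left(\sqrt{\sqrt{2}} + 44\right) = - 4 \left(\sqrt[4]{2} + 44\right) = - 4 \left(44 + \sqrt[4]{2}\right) = -176 - 4 \sqrt[4]{2}$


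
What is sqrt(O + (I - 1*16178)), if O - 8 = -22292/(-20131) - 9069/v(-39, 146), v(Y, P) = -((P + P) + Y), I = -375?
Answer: 2*I*sqrt(107055119408102965)/5093143 ≈ 128.48*I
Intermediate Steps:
v(Y, P) = -Y - 2*P (v(Y, P) = -(2*P + Y) = -(Y + 2*P) = -Y - 2*P)
O = 228953059/5093143 (O = 8 + (-22292/(-20131) - 9069/(-1*(-39) - 2*146)) = 8 + (-22292*(-1/20131) - 9069/(39 - 292)) = 8 + (22292/20131 - 9069/(-253)) = 8 + (22292/20131 - 9069*(-1/253)) = 8 + (22292/20131 + 9069/253) = 8 + 188207915/5093143 = 228953059/5093143 ≈ 44.953)
sqrt(O + (I - 1*16178)) = sqrt(228953059/5093143 + (-375 - 1*16178)) = sqrt(228953059/5093143 + (-375 - 16178)) = sqrt(228953059/5093143 - 16553) = sqrt(-84077843020/5093143) = 2*I*sqrt(107055119408102965)/5093143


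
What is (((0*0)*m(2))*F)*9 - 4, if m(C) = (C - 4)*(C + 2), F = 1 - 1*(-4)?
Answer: -4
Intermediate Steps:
F = 5 (F = 1 + 4 = 5)
m(C) = (-4 + C)*(2 + C)
(((0*0)*m(2))*F)*9 - 4 = (((0*0)*(-8 + 2² - 2*2))*5)*9 - 4 = ((0*(-8 + 4 - 4))*5)*9 - 4 = ((0*(-8))*5)*9 - 4 = (0*5)*9 - 4 = 0*9 - 4 = 0 - 4 = -4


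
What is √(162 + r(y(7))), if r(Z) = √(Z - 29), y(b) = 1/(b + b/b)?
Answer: √(648 + I*√462)/2 ≈ 12.73 + 0.21106*I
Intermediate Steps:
y(b) = 1/(1 + b) (y(b) = 1/(b + 1) = 1/(1 + b))
r(Z) = √(-29 + Z)
√(162 + r(y(7))) = √(162 + √(-29 + 1/(1 + 7))) = √(162 + √(-29 + 1/8)) = √(162 + √(-29 + ⅛)) = √(162 + √(-231/8)) = √(162 + I*√462/4)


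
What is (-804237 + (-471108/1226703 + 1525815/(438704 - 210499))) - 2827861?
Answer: -67784458090489231/18662650541 ≈ -3.6321e+6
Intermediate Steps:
(-804237 + (-471108/1226703 + 1525815/(438704 - 210499))) - 2827861 = (-804237 + (-471108*1/1226703 + 1525815/228205)) - 2827861 = (-804237 + (-157036/408901 + 1525815*(1/228205))) - 2827861 = (-804237 + (-157036/408901 + 305163/45641)) - 2827861 = (-804237 + 117614175787/18662650541) - 2827861 = -15009076468966430/18662650541 - 2827861 = -67784458090489231/18662650541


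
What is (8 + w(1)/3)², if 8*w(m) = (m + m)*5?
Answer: 10201/144 ≈ 70.840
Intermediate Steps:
w(m) = 5*m/4 (w(m) = ((m + m)*5)/8 = ((2*m)*5)/8 = (10*m)/8 = 5*m/4)
(8 + w(1)/3)² = (8 + ((5/4)*1)/3)² = (8 + (5/4)*(⅓))² = (8 + 5/12)² = (101/12)² = 10201/144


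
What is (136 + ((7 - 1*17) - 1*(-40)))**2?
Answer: 27556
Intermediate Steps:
(136 + ((7 - 1*17) - 1*(-40)))**2 = (136 + ((7 - 17) + 40))**2 = (136 + (-10 + 40))**2 = (136 + 30)**2 = 166**2 = 27556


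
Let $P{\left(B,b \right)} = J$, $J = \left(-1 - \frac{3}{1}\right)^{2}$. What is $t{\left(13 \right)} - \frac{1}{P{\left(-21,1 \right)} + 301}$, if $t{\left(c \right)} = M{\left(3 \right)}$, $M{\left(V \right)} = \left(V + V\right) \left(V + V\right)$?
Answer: $\frac{11411}{317} \approx 35.997$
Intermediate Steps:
$J = 16$ ($J = \left(-1 - 3\right)^{2} = \left(-4\right)^{2} = 16$)
$P{\left(B,b \right)} = 16$
$M{\left(V \right)} = 4 V^{2}$ ($M{\left(V \right)} = 2 V 2 V = 4 V^{2}$)
$t{\left(c \right)} = 36$ ($t{\left(c \right)} = 4 \cdot 3^{2} = 4 \cdot 9 = 36$)
$t{\left(13 \right)} - \frac{1}{P{\left(-21,1 \right)} + 301} = 36 - \frac{1}{16 + 301} = 36 - \frac{1}{317} = \frac{11411}{317}$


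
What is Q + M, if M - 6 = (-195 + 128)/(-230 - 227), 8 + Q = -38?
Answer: -18213/457 ≈ -39.853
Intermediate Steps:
Q = -46 (Q = -8 - 38 = -46)
M = 2809/457 (M = 6 + (-195 + 128)/(-230 - 227) = 6 - 67/(-457) = 6 - 67*(-1/457) = 6 + 67/457 = 2809/457 ≈ 6.1466)
Q + M = -46 + 2809/457 = -18213/457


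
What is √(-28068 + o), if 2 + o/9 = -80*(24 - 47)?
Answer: I*√11526 ≈ 107.36*I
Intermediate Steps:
o = 16542 (o = -18 + 9*(-80*(24 - 47)) = -18 + 9*(-80*(-23)) = -18 + 9*1840 = -18 + 16560 = 16542)
√(-28068 + o) = √(-28068 + 16542) = √(-11526) = I*√11526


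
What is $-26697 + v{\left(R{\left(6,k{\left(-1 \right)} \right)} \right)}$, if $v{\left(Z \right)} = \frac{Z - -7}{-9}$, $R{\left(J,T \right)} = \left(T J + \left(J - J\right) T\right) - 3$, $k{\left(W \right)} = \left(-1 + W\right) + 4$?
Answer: $- \frac{240289}{9} \approx -26699.0$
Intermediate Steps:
$k{\left(W \right)} = 3 + W$
$R{\left(J,T \right)} = -3 + J T$ ($R{\left(J,T \right)} = \left(J T + 0 T\right) - 3 = \left(J T + 0\right) - 3 = J T - 3 = -3 + J T$)
$v{\left(Z \right)} = - \frac{7}{9} - \frac{Z}{9}$ ($v{\left(Z \right)} = \left(Z + 7\right) \left(- \frac{1}{9}\right) = \left(7 + Z\right) \left(- \frac{1}{9}\right) = - \frac{7}{9} - \frac{Z}{9}$)
$-26697 + v{\left(R{\left(6,k{\left(-1 \right)} \right)} \right)} = -26697 - \left(\frac{7}{9} + \frac{-3 + 6 \left(3 - 1\right)}{9}\right) = -26697 - \left(\frac{7}{9} + \frac{-3 + 6 \cdot 2}{9}\right) = -26697 - \left(\frac{7}{9} + \frac{-3 + 12}{9}\right) = -26697 - \frac{16}{9} = - \frac{240289}{9}$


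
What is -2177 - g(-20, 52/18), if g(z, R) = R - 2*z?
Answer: -19979/9 ≈ -2219.9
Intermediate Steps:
-2177 - g(-20, 52/18) = -2177 - (52/18 - 2*(-20)) = -2177 - (52*(1/18) + 40) = -2177 - (26/9 + 40) = -2177 - 1*386/9 = -2177 - 386/9 = -19979/9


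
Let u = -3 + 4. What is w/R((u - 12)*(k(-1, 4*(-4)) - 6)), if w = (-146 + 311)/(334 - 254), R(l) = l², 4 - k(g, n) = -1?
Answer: 3/176 ≈ 0.017045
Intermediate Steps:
k(g, n) = 5 (k(g, n) = 4 - 1*(-1) = 4 + 1 = 5)
u = 1
w = 33/16 (w = 165/80 = 165*(1/80) = 33/16 ≈ 2.0625)
w/R((u - 12)*(k(-1, 4*(-4)) - 6)) = 33/(16*(((1 - 12)*(5 - 6))²)) = 33/(16*((-11*(-1))²)) = 33/(16*(11²)) = (33/16)/121 = (33/16)*(1/121) = 3/176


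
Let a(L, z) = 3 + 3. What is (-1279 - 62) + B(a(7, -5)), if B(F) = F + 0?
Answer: -1335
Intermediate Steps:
a(L, z) = 6
B(F) = F
(-1279 - 62) + B(a(7, -5)) = (-1279 - 62) + 6 = -1341 + 6 = -1335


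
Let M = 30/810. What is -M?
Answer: -1/27 ≈ -0.037037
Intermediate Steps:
M = 1/27 (M = 30*(1/810) = 1/27 ≈ 0.037037)
-M = -1*1/27 = -1/27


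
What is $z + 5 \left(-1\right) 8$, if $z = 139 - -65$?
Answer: $164$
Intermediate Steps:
$z = 204$ ($z = 139 + 65 = 204$)
$z + 5 \left(-1\right) 8 = 204 + 5 \left(-1\right) 8 = 204 - 40 = 164$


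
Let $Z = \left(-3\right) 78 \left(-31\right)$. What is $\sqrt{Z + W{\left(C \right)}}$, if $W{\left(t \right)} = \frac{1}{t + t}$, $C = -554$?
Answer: $\frac{\sqrt{2226368387}}{554} \approx 85.17$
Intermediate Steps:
$Z = 7254$ ($Z = \left(-234\right) \left(-31\right) = 7254$)
$W{\left(t \right)} = \frac{1}{2 t}$
$\sqrt{Z + W{\left(C \right)}} = \sqrt{7254 + \frac{1}{2 \left(-554\right)}} = \sqrt{7254 + \frac{1}{2} \left(- \frac{1}{554}\right)} = \sqrt{7254 - \frac{1}{1108}} = \sqrt{\frac{8037431}{1108}} = \frac{\sqrt{2226368387}}{554}$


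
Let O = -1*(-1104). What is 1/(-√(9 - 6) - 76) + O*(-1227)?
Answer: -7820152060/5773 + √3/5773 ≈ -1.3546e+6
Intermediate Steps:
O = 1104
1/(-√(9 - 6) - 76) + O*(-1227) = 1/(-√(9 - 6) - 76) + 1104*(-1227) = 1/(-√3 - 76) - 1354608 = 1/(-76 - √3) - 1354608 = -1354608 + 1/(-76 - √3)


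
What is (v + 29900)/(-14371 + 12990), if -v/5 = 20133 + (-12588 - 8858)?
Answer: -36465/1381 ≈ -26.405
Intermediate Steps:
v = 6565 (v = -5*(20133 + (-12588 - 8858)) = -5*(20133 - 21446) = -5*(-1313) = 6565)
(v + 29900)/(-14371 + 12990) = (6565 + 29900)/(-14371 + 12990) = 36465/(-1381) = 36465*(-1/1381) = -36465/1381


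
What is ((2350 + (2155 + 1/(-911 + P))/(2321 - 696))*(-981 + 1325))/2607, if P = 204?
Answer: 929274662896/2995117125 ≈ 310.26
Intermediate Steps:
((2350 + (2155 + 1/(-911 + P))/(2321 - 696))*(-981 + 1325))/2607 = ((2350 + (2155 + 1/(-911 + 204))/(2321 - 696))*(-981 + 1325))/2607 = ((2350 + (2155 + 1/(-707))/1625)*344)*(1/2607) = ((2350 + (2155 - 1/707)*(1/1625))*344)*(1/2607) = ((2350 + (1523584/707)*(1/1625))*344)*(1/2607) = ((2350 + 1523584/1148875)*344)*(1/2607) = ((2701379834/1148875)*344)*(1/2607) = (929274662896/1148875)*(1/2607) = 929274662896/2995117125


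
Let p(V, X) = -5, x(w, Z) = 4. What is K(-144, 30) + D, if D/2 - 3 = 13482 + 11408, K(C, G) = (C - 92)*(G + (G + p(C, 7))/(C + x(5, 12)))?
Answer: 299237/7 ≈ 42748.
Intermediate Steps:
K(C, G) = (-92 + C)*(G + (-5 + G)/(4 + C)) (K(C, G) = (C - 92)*(G + (G - 5)/(C + 4)) = (-92 + C)*(G + (-5 + G)/(4 + C)))
D = 49786 (D = 6 + 2*(13482 + 11408) = 6 + 2*24890 = 6 + 49780 = 49786)
K(-144, 30) + D = (460 - 460*30 - 5*(-144) + 30*(-144)**2 - 87*(-144)*30)/(4 - 144) + 49786 = (460 - 13800 + 720 + 30*20736 + 375840)/(-140) + 49786 = -(460 - 13800 + 720 + 622080 + 375840)/140 + 49786 = -1/140*985300 + 49786 = -49265/7 + 49786 = 299237/7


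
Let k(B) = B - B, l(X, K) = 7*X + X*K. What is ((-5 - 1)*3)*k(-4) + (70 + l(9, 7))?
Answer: 196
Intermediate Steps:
l(X, K) = 7*X + K*X
k(B) = 0
((-5 - 1)*3)*k(-4) + (70 + l(9, 7)) = ((-5 - 1)*3)*0 + (70 + 9*(7 + 7)) = -6*3*0 + (70 + 9*14) = -18*0 + (70 + 126) = 0 + 196 = 196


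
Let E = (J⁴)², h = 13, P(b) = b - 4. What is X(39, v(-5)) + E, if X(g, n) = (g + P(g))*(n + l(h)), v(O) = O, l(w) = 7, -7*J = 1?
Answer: 853190549/5764801 ≈ 148.00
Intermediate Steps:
P(b) = -4 + b
J = -⅐ (J = -⅐*1 = -⅐ ≈ -0.14286)
X(g, n) = (-4 + 2*g)*(7 + n) (X(g, n) = (g + (-4 + g))*(n + 7) = (-4 + 2*g)*(7 + n))
E = 1/5764801 (E = ((-⅐)⁴)² = (1/2401)² = 1/5764801 ≈ 1.7347e-7)
X(39, v(-5)) + E = (-28 + 14*39 + 39*(-5) - 5*(-4 + 39)) + 1/5764801 = (-28 + 546 - 195 - 5*35) + 1/5764801 = (-28 + 546 - 195 - 175) + 1/5764801 = 148 + 1/5764801 = 853190549/5764801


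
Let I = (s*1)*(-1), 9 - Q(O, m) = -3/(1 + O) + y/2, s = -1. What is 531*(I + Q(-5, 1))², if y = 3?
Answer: 510291/16 ≈ 31893.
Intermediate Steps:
Q(O, m) = 15/2 + 3/(1 + O) (Q(O, m) = 9 - (-3/(1 + O) + 3/2) = 9 - (3/2 - 3/(1 + O)) = 9 + (-3/2 + 3/(1 + O)) = 15/2 + 3/(1 + O))
I = 1 (I = -1*1*(-1) = -1*(-1) = 1)
531*(I + Q(-5, 1))² = 531*(1 + 3*(7 + 5*(-5))/(2*(1 - 5)))² = 531*(1 + (3/2)*(7 - 25)/(-4))² = 531*(1 + (3/2)*(-¼)*(-18))² = 531*(1 + 27/4)² = 531*(31/4)² = 531*(961/16) = 510291/16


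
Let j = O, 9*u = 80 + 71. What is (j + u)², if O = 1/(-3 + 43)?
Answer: 36590401/129600 ≈ 282.33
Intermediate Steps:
u = 151/9 (u = (80 + 71)/9 = (⅑)*151 = 151/9 ≈ 16.778)
O = 1/40 ≈ 0.025000
j = 1/40 ≈ 0.025000
(j + u)² = (1/40 + 151/9)² = (6049/360)² = 36590401/129600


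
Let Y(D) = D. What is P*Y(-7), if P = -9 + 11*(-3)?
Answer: 294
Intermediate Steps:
P = -42 (P = -9 - 33 = -42)
P*Y(-7) = -42*(-7) = 294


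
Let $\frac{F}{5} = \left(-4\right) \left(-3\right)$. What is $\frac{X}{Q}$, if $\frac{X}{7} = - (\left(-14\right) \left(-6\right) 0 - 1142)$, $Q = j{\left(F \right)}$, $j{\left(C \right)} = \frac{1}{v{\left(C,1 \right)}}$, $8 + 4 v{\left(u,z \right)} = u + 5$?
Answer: $\frac{227829}{2} \approx 1.1391 \cdot 10^{5}$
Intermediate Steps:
$v{\left(u,z \right)} = - \frac{3}{4} + \frac{u}{4}$ ($v{\left(u,z \right)} = -2 + \frac{u + 5}{4} = -2 + \frac{5 + u}{4} = -2 + \left(\frac{5}{4} + \frac{u}{4}\right) = - \frac{3}{4} + \frac{u}{4}$)
$F = 60$ ($F = 5 \left(\left(-4\right) \left(-3\right)\right) = 5 \cdot 12 = 60$)
$j{\left(C \right)} = \frac{1}{- \frac{3}{4} + \frac{C}{4}}$
$Q = \frac{4}{57}$ ($Q = \frac{4}{-3 + 60} = \frac{4}{57} \approx 0.070175$)
$X = 7994$ ($X = 7 \left(- (\left(-14\right) \left(-6\right) 0 - 1142)\right) = 7 \left(- (84 \cdot 0 - 1142)\right) = 7 \left(- (0 - 1142)\right) = 7 \left(\left(-1\right) \left(-1142\right)\right) = 7 \cdot 1142 = 7994$)
$\frac{X}{Q} = \frac{7994}{\frac{4}{57}} = 7994 \cdot \frac{57}{4} = \frac{227829}{2}$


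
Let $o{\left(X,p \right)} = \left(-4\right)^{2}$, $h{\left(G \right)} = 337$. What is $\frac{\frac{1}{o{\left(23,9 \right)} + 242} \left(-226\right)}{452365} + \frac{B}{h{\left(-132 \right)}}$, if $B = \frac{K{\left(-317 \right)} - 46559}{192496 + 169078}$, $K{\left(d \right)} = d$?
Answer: $- \frac{1374611031977}{3555296333388615} \approx -0.00038664$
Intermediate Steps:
$o{\left(X,p \right)} = 16$
$B = - \frac{23438}{180787}$ ($B = \frac{-317 - 46559}{192496 + 169078} = - \frac{46876}{361574} = \left(-46876\right) \frac{1}{361574} = - \frac{23438}{180787} \approx -0.12964$)
$\frac{\frac{1}{o{\left(23,9 \right)} + 242} \left(-226\right)}{452365} + \frac{B}{h{\left(-132 \right)}} = \frac{\frac{1}{16 + 242} \left(-226\right)}{452365} - \frac{23438}{180787 \cdot 337} = \frac{1}{258} \left(-226\right) \frac{1}{452365} - \frac{23438}{60925219} = \left(- \frac{113}{129}\right) \frac{1}{452365} - \frac{23438}{60925219} = - \frac{113}{58355085} - \frac{23438}{60925219} = - \frac{1374611031977}{3555296333388615}$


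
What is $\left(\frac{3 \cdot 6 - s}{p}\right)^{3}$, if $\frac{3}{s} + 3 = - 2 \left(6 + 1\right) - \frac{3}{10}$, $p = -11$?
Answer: $- \frac{31077609984}{6891541327} \approx -4.5095$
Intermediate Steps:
$s = - \frac{30}{173}$ ($s = \frac{3}{-3 - \left(\frac{3}{10} + 2 \left(6 + 1\right)\right)} = \frac{3}{-3 - \left(14 + 3 \cdot \frac{1}{10}\right)} = \frac{3}{-3 - \frac{143}{10}} = \frac{3}{- \frac{173}{10}} = 3 \left(- \frac{10}{173}\right) = - \frac{30}{173} \approx -0.17341$)
$\left(\frac{3 \cdot 6 - s}{p}\right)^{3} = \left(\frac{3 \cdot 6 - - \frac{30}{173}}{-11}\right)^{3} = \left(\left(18 + \frac{30}{173}\right) \left(- \frac{1}{11}\right)\right)^{3} = \left(\frac{3144}{173} \left(- \frac{1}{11}\right)\right)^{3} = \left(- \frac{3144}{1903}\right)^{3} = - \frac{31077609984}{6891541327}$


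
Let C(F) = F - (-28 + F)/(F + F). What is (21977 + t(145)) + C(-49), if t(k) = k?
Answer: 309011/14 ≈ 22072.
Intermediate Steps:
C(F) = F - (-28 + F)/(2*F)
(21977 + t(145)) + C(-49) = (21977 + 145) + (-1/2 - 49 + 14/(-49)) = 22122 + (-1/2 - 49 + 14*(-1/49)) = 22122 + (-1/2 - 49 - 2/7) = 22122 - 697/14 = 309011/14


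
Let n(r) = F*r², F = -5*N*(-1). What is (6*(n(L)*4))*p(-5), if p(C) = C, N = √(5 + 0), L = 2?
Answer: -2400*√5 ≈ -5366.6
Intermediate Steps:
N = √5 ≈ 2.2361
F = 5*√5 (F = -5*√5*(-1) = 5*√5 ≈ 11.180)
n(r) = 5*√5*r² (n(r) = (5*√5)*r² = 5*√5*r²)
(6*(n(L)*4))*p(-5) = (6*((5*√5*2²)*4))*(-5) = (6*((5*√5*4)*4))*(-5) = (6*((20*√5)*4))*(-5) = (6*(80*√5))*(-5) = (480*√5)*(-5) = -2400*√5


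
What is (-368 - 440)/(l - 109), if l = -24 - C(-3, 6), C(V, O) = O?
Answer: 808/139 ≈ 5.8130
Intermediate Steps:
l = -30 (l = -24 - 1*6 = -24 - 6 = -30)
(-368 - 440)/(l - 109) = (-368 - 440)/(-30 - 109) = -808/(-139) = -808*(-1/139) = 808/139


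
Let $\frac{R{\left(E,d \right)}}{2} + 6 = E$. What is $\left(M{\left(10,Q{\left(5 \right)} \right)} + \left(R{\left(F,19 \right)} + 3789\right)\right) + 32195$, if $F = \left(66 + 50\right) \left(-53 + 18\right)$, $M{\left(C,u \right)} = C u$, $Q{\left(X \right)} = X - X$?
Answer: $27852$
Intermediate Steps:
$Q{\left(X \right)} = 0$
$F = -4060$ ($F = 116 \left(-35\right) = -4060$)
$R{\left(E,d \right)} = -12 + 2 E$
$\left(M{\left(10,Q{\left(5 \right)} \right)} + \left(R{\left(F,19 \right)} + 3789\right)\right) + 32195 = \left(10 \cdot 0 + \left(\left(-12 + 2 \left(-4060\right)\right) + 3789\right)\right) + 32195 = \left(0 + \left(\left(-12 - 8120\right) + 3789\right)\right) + 32195 = \left(0 + \left(-8132 + 3789\right)\right) + 32195 = \left(0 - 4343\right) + 32195 = -4343 + 32195 = 27852$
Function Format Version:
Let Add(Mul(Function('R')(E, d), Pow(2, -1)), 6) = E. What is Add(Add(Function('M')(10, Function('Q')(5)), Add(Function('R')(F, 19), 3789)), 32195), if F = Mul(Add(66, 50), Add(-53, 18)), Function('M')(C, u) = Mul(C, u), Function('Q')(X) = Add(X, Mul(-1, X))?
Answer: 27852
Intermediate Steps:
Function('Q')(X) = 0
F = -4060 (F = Mul(116, -35) = -4060)
Function('R')(E, d) = Add(-12, Mul(2, E))
Add(Add(Function('M')(10, Function('Q')(5)), Add(Function('R')(F, 19), 3789)), 32195) = Add(Add(Mul(10, 0), Add(Add(-12, Mul(2, -4060)), 3789)), 32195) = Add(Add(0, Add(Add(-12, -8120), 3789)), 32195) = Add(Add(0, Add(-8132, 3789)), 32195) = Add(Add(0, -4343), 32195) = Add(-4343, 32195) = 27852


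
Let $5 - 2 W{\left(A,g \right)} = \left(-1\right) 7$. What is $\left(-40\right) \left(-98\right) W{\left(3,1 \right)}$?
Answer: $23520$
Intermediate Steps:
$W{\left(A,g \right)} = 6$ ($W{\left(A,g \right)} = \frac{5}{2} - \frac{\left(-1\right) 7}{2} = \frac{5}{2} - - \frac{7}{2} = \frac{5}{2} + \frac{7}{2} = 6$)
$\left(-40\right) \left(-98\right) W{\left(3,1 \right)} = \left(-40\right) \left(-98\right) 6 = 3920 \cdot 6 = 23520$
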